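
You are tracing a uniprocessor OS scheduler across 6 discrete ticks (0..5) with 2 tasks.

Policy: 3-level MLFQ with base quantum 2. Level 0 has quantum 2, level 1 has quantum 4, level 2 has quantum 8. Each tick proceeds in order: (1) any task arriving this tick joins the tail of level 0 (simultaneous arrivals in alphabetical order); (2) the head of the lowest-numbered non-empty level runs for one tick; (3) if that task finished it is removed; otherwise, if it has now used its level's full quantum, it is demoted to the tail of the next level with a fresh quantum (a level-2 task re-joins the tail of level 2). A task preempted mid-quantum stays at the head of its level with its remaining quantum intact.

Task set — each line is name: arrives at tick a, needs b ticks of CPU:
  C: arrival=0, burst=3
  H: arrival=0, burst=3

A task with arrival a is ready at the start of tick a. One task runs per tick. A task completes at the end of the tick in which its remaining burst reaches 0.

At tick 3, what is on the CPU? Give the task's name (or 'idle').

running at tick 3 = H

t=0: L0/L1/L2 = CH/-/- → run C
t=1: L0/L1/L2 = CH/-/- → run C
t=2: L0/L1/L2 = H/C/- → run H
t=3: L0/L1/L2 = H/C/- → run H
t=4: L0/L1/L2 = -/CH/- → run C
t=5: L0/L1/L2 = -/H/- → run H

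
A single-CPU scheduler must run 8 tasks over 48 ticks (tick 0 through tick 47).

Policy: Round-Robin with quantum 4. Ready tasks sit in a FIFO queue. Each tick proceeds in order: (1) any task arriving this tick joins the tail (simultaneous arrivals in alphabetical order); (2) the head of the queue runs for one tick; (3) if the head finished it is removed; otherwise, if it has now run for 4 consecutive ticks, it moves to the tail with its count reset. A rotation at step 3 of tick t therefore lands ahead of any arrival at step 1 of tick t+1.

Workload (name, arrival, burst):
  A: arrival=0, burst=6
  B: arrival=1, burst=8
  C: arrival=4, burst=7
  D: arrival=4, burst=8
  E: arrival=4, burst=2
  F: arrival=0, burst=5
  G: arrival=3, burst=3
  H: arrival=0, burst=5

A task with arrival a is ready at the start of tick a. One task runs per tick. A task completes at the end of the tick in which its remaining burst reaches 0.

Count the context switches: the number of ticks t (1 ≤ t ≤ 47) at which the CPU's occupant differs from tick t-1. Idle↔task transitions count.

context switches = 14

t=0: queue=[A,F,H] q_used=0 → run A
t=1: queue=[A,F,H,B] q_used=1 → run A
t=2: queue=[A,F,H,B] q_used=2 → run A
t=3: queue=[A,F,H,B,G] q_used=3 → run A
t=4: queue=[F,H,B,G,A,C,D,E] q_used=0 → run F
t=5: queue=[F,H,B,G,A,C,D,E] q_used=1 → run F
t=6: queue=[F,H,B,G,A,C,D,E] q_used=2 → run F
t=7: queue=[F,H,B,G,A,C,D,E] q_used=3 → run F
t=8: queue=[H,B,G,A,C,D,E,F] q_used=0 → run H
t=9: queue=[H,B,G,A,C,D,E,F] q_used=1 → run H
t=10: queue=[H,B,G,A,C,D,E,F] q_used=2 → run H
t=11: queue=[H,B,G,A,C,D,E,F] q_used=3 → run H
t=12: queue=[B,G,A,C,D,E,F,H] q_used=0 → run B
t=13: queue=[B,G,A,C,D,E,F,H] q_used=1 → run B
t=14: queue=[B,G,A,C,D,E,F,H] q_used=2 → run B
t=15: queue=[B,G,A,C,D,E,F,H] q_used=3 → run B
t=16: queue=[G,A,C,D,E,F,H,B] q_used=0 → run G
t=17: queue=[G,A,C,D,E,F,H,B] q_used=1 → run G
t=18: queue=[G,A,C,D,E,F,H,B] q_used=2 → run G
t=19: queue=[A,C,D,E,F,H,B] q_used=0 → run A
t=20: queue=[A,C,D,E,F,H,B] q_used=1 → run A
t=21: queue=[C,D,E,F,H,B] q_used=0 → run C
t=22: queue=[C,D,E,F,H,B] q_used=1 → run C
t=23: queue=[C,D,E,F,H,B] q_used=2 → run C
t=24: queue=[C,D,E,F,H,B] q_used=3 → run C
t=25: queue=[D,E,F,H,B,C] q_used=0 → run D
t=26: queue=[D,E,F,H,B,C] q_used=1 → run D
t=27: queue=[D,E,F,H,B,C] q_used=2 → run D
t=28: queue=[D,E,F,H,B,C] q_used=3 → run D
t=29: queue=[E,F,H,B,C,D] q_used=0 → run E
t=30: queue=[E,F,H,B,C,D] q_used=1 → run E
t=31: queue=[F,H,B,C,D] q_used=0 → run F
t=32: queue=[H,B,C,D] q_used=0 → run H
t=33: queue=[B,C,D] q_used=0 → run B
t=34: queue=[B,C,D] q_used=1 → run B
t=35: queue=[B,C,D] q_used=2 → run B
t=36: queue=[B,C,D] q_used=3 → run B
t=37: queue=[C,D] q_used=0 → run C
t=38: queue=[C,D] q_used=1 → run C
t=39: queue=[C,D] q_used=2 → run C
t=40: queue=[D] q_used=0 → run D
t=41: queue=[D] q_used=1 → run D
t=42: queue=[D] q_used=2 → run D
t=43: queue=[D] q_used=3 → run D
t=44: (idle)
t=45: (idle)
t=46: (idle)
t=47: (idle)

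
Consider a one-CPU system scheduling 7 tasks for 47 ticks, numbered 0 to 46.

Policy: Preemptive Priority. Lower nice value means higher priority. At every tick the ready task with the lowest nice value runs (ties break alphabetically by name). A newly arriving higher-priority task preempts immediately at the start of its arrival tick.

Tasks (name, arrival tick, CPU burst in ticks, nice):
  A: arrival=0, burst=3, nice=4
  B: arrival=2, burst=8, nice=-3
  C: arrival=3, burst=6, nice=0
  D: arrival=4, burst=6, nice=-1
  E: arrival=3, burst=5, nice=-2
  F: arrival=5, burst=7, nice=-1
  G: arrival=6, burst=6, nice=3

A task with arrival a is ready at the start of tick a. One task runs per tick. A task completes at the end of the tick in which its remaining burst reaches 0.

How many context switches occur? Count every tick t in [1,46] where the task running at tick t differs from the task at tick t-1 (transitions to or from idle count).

context switches = 8

t=0: ready={A} → run A
t=1: ready={A} → run A
t=2: ready={A,B} → run B
t=3: ready={A,B,C,E} → run B
t=4: ready={A,B,C,D,E} → run B
t=5: ready={A,B,C,D,E,F} → run B
t=6: ready={A,B,C,D,E,F,G} → run B
t=7: ready={A,B,C,D,E,F,G} → run B
t=8: ready={A,B,C,D,E,F,G} → run B
t=9: ready={A,B,C,D,E,F,G} → run B
t=10: ready={A,C,D,E,F,G} → run E
t=11: ready={A,C,D,E,F,G} → run E
t=12: ready={A,C,D,E,F,G} → run E
t=13: ready={A,C,D,E,F,G} → run E
t=14: ready={A,C,D,E,F,G} → run E
t=15: ready={A,C,D,F,G} → run D
t=16: ready={A,C,D,F,G} → run D
t=17: ready={A,C,D,F,G} → run D
t=18: ready={A,C,D,F,G} → run D
t=19: ready={A,C,D,F,G} → run D
t=20: ready={A,C,D,F,G} → run D
t=21: ready={A,C,F,G} → run F
t=22: ready={A,C,F,G} → run F
t=23: ready={A,C,F,G} → run F
t=24: ready={A,C,F,G} → run F
t=25: ready={A,C,F,G} → run F
t=26: ready={A,C,F,G} → run F
t=27: ready={A,C,F,G} → run F
t=28: ready={A,C,G} → run C
t=29: ready={A,C,G} → run C
t=30: ready={A,C,G} → run C
t=31: ready={A,C,G} → run C
t=32: ready={A,C,G} → run C
t=33: ready={A,C,G} → run C
t=34: ready={A,G} → run G
t=35: ready={A,G} → run G
t=36: ready={A,G} → run G
t=37: ready={A,G} → run G
t=38: ready={A,G} → run G
t=39: ready={A,G} → run G
t=40: ready={A} → run A
t=41: (idle)
t=42: (idle)
t=43: (idle)
t=44: (idle)
t=45: (idle)
t=46: (idle)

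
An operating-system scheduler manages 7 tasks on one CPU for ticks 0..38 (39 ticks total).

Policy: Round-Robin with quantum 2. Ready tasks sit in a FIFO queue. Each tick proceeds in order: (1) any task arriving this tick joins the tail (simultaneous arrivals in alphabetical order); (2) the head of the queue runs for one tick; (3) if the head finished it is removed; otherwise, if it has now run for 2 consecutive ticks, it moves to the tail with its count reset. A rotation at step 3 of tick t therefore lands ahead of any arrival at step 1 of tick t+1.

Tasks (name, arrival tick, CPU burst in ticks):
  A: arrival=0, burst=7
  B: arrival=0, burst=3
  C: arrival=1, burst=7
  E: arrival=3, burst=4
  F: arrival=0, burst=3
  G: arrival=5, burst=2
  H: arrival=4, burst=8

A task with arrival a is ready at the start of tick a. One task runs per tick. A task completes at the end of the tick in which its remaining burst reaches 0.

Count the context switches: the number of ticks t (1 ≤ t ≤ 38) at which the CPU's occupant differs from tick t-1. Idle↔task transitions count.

context switches = 19

t=0: queue=[A,B,F] q_used=0 → run A
t=1: queue=[A,B,F,C] q_used=1 → run A
t=2: queue=[B,F,C,A] q_used=0 → run B
t=3: queue=[B,F,C,A,E] q_used=1 → run B
t=4: queue=[F,C,A,E,B,H] q_used=0 → run F
t=5: queue=[F,C,A,E,B,H,G] q_used=1 → run F
t=6: queue=[C,A,E,B,H,G,F] q_used=0 → run C
t=7: queue=[C,A,E,B,H,G,F] q_used=1 → run C
t=8: queue=[A,E,B,H,G,F,C] q_used=0 → run A
t=9: queue=[A,E,B,H,G,F,C] q_used=1 → run A
t=10: queue=[E,B,H,G,F,C,A] q_used=0 → run E
t=11: queue=[E,B,H,G,F,C,A] q_used=1 → run E
t=12: queue=[B,H,G,F,C,A,E] q_used=0 → run B
t=13: queue=[H,G,F,C,A,E] q_used=0 → run H
t=14: queue=[H,G,F,C,A,E] q_used=1 → run H
t=15: queue=[G,F,C,A,E,H] q_used=0 → run G
t=16: queue=[G,F,C,A,E,H] q_used=1 → run G
t=17: queue=[F,C,A,E,H] q_used=0 → run F
t=18: queue=[C,A,E,H] q_used=0 → run C
t=19: queue=[C,A,E,H] q_used=1 → run C
t=20: queue=[A,E,H,C] q_used=0 → run A
t=21: queue=[A,E,H,C] q_used=1 → run A
t=22: queue=[E,H,C,A] q_used=0 → run E
t=23: queue=[E,H,C,A] q_used=1 → run E
t=24: queue=[H,C,A] q_used=0 → run H
t=25: queue=[H,C,A] q_used=1 → run H
t=26: queue=[C,A,H] q_used=0 → run C
t=27: queue=[C,A,H] q_used=1 → run C
t=28: queue=[A,H,C] q_used=0 → run A
t=29: queue=[H,C] q_used=0 → run H
t=30: queue=[H,C] q_used=1 → run H
t=31: queue=[C,H] q_used=0 → run C
t=32: queue=[H] q_used=0 → run H
t=33: queue=[H] q_used=1 → run H
t=34: (idle)
t=35: (idle)
t=36: (idle)
t=37: (idle)
t=38: (idle)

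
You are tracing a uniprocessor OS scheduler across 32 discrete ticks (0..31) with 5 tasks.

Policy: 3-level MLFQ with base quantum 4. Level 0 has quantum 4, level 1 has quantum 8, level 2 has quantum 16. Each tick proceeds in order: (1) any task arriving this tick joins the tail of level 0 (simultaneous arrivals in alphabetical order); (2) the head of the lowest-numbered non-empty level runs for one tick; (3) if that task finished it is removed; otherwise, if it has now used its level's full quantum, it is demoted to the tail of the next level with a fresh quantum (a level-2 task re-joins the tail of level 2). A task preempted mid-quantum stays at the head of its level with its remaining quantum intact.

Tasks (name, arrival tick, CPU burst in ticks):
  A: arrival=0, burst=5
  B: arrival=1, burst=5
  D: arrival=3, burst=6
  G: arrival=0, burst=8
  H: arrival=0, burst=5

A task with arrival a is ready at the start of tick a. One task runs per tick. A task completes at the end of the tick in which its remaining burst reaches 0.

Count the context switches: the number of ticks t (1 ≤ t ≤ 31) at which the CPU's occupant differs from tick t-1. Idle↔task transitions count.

context switches = 10

t=0: L0/L1/L2 = AGH/-/- → run A
t=1: L0/L1/L2 = AGHB/-/- → run A
t=2: L0/L1/L2 = AGHB/-/- → run A
t=3: L0/L1/L2 = AGHBD/-/- → run A
t=4: L0/L1/L2 = GHBD/A/- → run G
t=5: L0/L1/L2 = GHBD/A/- → run G
t=6: L0/L1/L2 = GHBD/A/- → run G
t=7: L0/L1/L2 = GHBD/A/- → run G
t=8: L0/L1/L2 = HBD/AG/- → run H
t=9: L0/L1/L2 = HBD/AG/- → run H
t=10: L0/L1/L2 = HBD/AG/- → run H
t=11: L0/L1/L2 = HBD/AG/- → run H
t=12: L0/L1/L2 = BD/AGH/- → run B
t=13: L0/L1/L2 = BD/AGH/- → run B
t=14: L0/L1/L2 = BD/AGH/- → run B
t=15: L0/L1/L2 = BD/AGH/- → run B
t=16: L0/L1/L2 = D/AGHB/- → run D
t=17: L0/L1/L2 = D/AGHB/- → run D
t=18: L0/L1/L2 = D/AGHB/- → run D
t=19: L0/L1/L2 = D/AGHB/- → run D
t=20: L0/L1/L2 = -/AGHBD/- → run A
t=21: L0/L1/L2 = -/GHBD/- → run G
t=22: L0/L1/L2 = -/GHBD/- → run G
t=23: L0/L1/L2 = -/GHBD/- → run G
t=24: L0/L1/L2 = -/GHBD/- → run G
t=25: L0/L1/L2 = -/HBD/- → run H
t=26: L0/L1/L2 = -/BD/- → run B
t=27: L0/L1/L2 = -/D/- → run D
t=28: L0/L1/L2 = -/D/- → run D
t=29: (idle)
t=30: (idle)
t=31: (idle)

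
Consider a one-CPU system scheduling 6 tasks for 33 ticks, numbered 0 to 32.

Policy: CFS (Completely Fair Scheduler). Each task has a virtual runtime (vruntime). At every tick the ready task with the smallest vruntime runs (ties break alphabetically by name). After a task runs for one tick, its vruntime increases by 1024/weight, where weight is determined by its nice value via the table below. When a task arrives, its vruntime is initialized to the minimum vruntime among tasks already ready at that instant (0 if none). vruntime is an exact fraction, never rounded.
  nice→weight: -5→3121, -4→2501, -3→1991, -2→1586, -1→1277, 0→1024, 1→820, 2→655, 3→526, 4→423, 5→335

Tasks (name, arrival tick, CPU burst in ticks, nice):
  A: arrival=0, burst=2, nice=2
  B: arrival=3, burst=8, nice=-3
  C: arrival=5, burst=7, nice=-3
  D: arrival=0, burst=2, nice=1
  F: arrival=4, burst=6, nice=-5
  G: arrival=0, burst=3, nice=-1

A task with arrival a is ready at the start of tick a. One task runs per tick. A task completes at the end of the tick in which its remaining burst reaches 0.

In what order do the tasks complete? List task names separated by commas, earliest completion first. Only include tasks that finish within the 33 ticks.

t=0: vr[A=0 D=0 G=0] → run A
t=1: vr[A=1024/655 D=0 G=0] → run D
t=2: vr[A=1024/655 D=256/205 G=0] → run G
t=3: vr[A=1024/655 B=1024/1277 D=256/205 G=1024/1277] → run B
t=4: vr[A=1024/655 B=3346432/2542507 D=256/205 F=1024/1277 G=1024/1277] → run F
t=5: vr[A=1024/655 B=3346432/2542507 C=1024/1277 D=256/205 F=4503552/3985517 G=1024/1277] → run C
t=6: vr[A=1024/655 B=3346432/2542507 C=3346432/2542507 D=256/205 F=4503552/3985517 G=1024/1277] → run G
t=7: vr[A=1024/655 B=3346432/2542507 C=3346432/2542507 D=256/205 F=4503552/3985517 G=2048/1277] → run F
t=8: vr[A=1024/655 B=3346432/2542507 C=3346432/2542507 D=256/205 F=5811200/3985517 G=2048/1277] → run D
t=9: vr[A=1024/655 B=3346432/2542507 C=3346432/2542507 F=5811200/3985517 G=2048/1277] → run B
t=10: vr[A=1024/655 B=4654080/2542507 C=3346432/2542507 F=5811200/3985517 G=2048/1277] → run C
t=11: vr[A=1024/655 B=4654080/2542507 C=4654080/2542507 F=5811200/3985517 G=2048/1277] → run F
t=12: vr[A=1024/655 B=4654080/2542507 C=4654080/2542507 F=7118848/3985517 G=2048/1277] → run A
t=13: vr[B=4654080/2542507 C=4654080/2542507 F=7118848/3985517 G=2048/1277] → run G
t=14: vr[B=4654080/2542507 C=4654080/2542507 F=7118848/3985517] → run F
t=15: vr[B=4654080/2542507 C=4654080/2542507 F=8426496/3985517] → run B
t=16: vr[B=5961728/2542507 C=4654080/2542507 F=8426496/3985517] → run C
t=17: vr[B=5961728/2542507 C=5961728/2542507 F=8426496/3985517] → run F
t=18: vr[B=5961728/2542507 C=5961728/2542507 F=9734144/3985517] → run B
t=19: vr[B=7269376/2542507 C=5961728/2542507 F=9734144/3985517] → run C
t=20: vr[B=7269376/2542507 C=7269376/2542507 F=9734144/3985517] → run F
t=21: vr[B=7269376/2542507 C=7269376/2542507] → run B
t=22: vr[B=8577024/2542507 C=7269376/2542507] → run C
t=23: vr[B=8577024/2542507 C=8577024/2542507] → run B
t=24: vr[B=9884672/2542507 C=8577024/2542507] → run C
t=25: vr[B=9884672/2542507 C=9884672/2542507] → run B
t=26: vr[B=11192320/2542507 C=9884672/2542507] → run C
t=27: vr[B=11192320/2542507] → run B
t=28: (idle)
t=29: (idle)
t=30: (idle)
t=31: (idle)
t=32: (idle)

completion order = D, A, G, F, C, B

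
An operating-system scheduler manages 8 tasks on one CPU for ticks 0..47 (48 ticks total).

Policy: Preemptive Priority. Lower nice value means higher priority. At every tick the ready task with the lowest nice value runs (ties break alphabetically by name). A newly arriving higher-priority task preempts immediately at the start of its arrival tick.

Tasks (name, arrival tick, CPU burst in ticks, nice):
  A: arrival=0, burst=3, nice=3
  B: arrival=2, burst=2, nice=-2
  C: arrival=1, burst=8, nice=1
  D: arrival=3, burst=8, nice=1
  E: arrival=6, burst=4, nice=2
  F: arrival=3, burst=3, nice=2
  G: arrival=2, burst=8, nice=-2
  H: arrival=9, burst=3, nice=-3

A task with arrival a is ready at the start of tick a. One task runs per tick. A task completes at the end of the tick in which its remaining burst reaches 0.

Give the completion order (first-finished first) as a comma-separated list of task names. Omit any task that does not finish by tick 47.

completion order = B, H, G, C, D, E, F, A

t=0: ready={A} → run A
t=1: ready={A,C} → run C
t=2: ready={A,B,C,G} → run B
t=3: ready={A,B,C,D,F,G} → run B
t=4: ready={A,C,D,F,G} → run G
t=5: ready={A,C,D,F,G} → run G
t=6: ready={A,C,D,E,F,G} → run G
t=7: ready={A,C,D,E,F,G} → run G
t=8: ready={A,C,D,E,F,G} → run G
t=9: ready={A,C,D,E,F,G,H} → run H
t=10: ready={A,C,D,E,F,G,H} → run H
t=11: ready={A,C,D,E,F,G,H} → run H
t=12: ready={A,C,D,E,F,G} → run G
t=13: ready={A,C,D,E,F,G} → run G
t=14: ready={A,C,D,E,F,G} → run G
t=15: ready={A,C,D,E,F} → run C
t=16: ready={A,C,D,E,F} → run C
t=17: ready={A,C,D,E,F} → run C
t=18: ready={A,C,D,E,F} → run C
t=19: ready={A,C,D,E,F} → run C
t=20: ready={A,C,D,E,F} → run C
t=21: ready={A,C,D,E,F} → run C
t=22: ready={A,D,E,F} → run D
t=23: ready={A,D,E,F} → run D
t=24: ready={A,D,E,F} → run D
t=25: ready={A,D,E,F} → run D
t=26: ready={A,D,E,F} → run D
t=27: ready={A,D,E,F} → run D
t=28: ready={A,D,E,F} → run D
t=29: ready={A,D,E,F} → run D
t=30: ready={A,E,F} → run E
t=31: ready={A,E,F} → run E
t=32: ready={A,E,F} → run E
t=33: ready={A,E,F} → run E
t=34: ready={A,F} → run F
t=35: ready={A,F} → run F
t=36: ready={A,F} → run F
t=37: ready={A} → run A
t=38: ready={A} → run A
t=39: (idle)
t=40: (idle)
t=41: (idle)
t=42: (idle)
t=43: (idle)
t=44: (idle)
t=45: (idle)
t=46: (idle)
t=47: (idle)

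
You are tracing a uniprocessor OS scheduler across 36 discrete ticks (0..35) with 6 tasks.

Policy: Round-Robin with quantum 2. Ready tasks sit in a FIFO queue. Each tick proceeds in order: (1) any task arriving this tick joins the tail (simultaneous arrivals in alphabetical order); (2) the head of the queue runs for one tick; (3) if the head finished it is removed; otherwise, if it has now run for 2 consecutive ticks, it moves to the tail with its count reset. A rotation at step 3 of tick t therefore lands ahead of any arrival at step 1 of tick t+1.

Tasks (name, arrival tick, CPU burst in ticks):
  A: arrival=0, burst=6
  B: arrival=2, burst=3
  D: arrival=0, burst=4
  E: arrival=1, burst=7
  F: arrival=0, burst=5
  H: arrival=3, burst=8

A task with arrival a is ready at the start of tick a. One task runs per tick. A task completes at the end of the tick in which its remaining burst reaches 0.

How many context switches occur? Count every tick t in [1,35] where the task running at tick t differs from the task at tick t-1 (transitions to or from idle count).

t=0: queue=[A,D,F] q_used=0 → run A
t=1: queue=[A,D,F,E] q_used=1 → run A
t=2: queue=[D,F,E,A,B] q_used=0 → run D
t=3: queue=[D,F,E,A,B,H] q_used=1 → run D
t=4: queue=[F,E,A,B,H,D] q_used=0 → run F
t=5: queue=[F,E,A,B,H,D] q_used=1 → run F
t=6: queue=[E,A,B,H,D,F] q_used=0 → run E
t=7: queue=[E,A,B,H,D,F] q_used=1 → run E
t=8: queue=[A,B,H,D,F,E] q_used=0 → run A
t=9: queue=[A,B,H,D,F,E] q_used=1 → run A
t=10: queue=[B,H,D,F,E,A] q_used=0 → run B
t=11: queue=[B,H,D,F,E,A] q_used=1 → run B
t=12: queue=[H,D,F,E,A,B] q_used=0 → run H
t=13: queue=[H,D,F,E,A,B] q_used=1 → run H
t=14: queue=[D,F,E,A,B,H] q_used=0 → run D
t=15: queue=[D,F,E,A,B,H] q_used=1 → run D
t=16: queue=[F,E,A,B,H] q_used=0 → run F
t=17: queue=[F,E,A,B,H] q_used=1 → run F
t=18: queue=[E,A,B,H,F] q_used=0 → run E
t=19: queue=[E,A,B,H,F] q_used=1 → run E
t=20: queue=[A,B,H,F,E] q_used=0 → run A
t=21: queue=[A,B,H,F,E] q_used=1 → run A
t=22: queue=[B,H,F,E] q_used=0 → run B
t=23: queue=[H,F,E] q_used=0 → run H
t=24: queue=[H,F,E] q_used=1 → run H
t=25: queue=[F,E,H] q_used=0 → run F
t=26: queue=[E,H] q_used=0 → run E
t=27: queue=[E,H] q_used=1 → run E
t=28: queue=[H,E] q_used=0 → run H
t=29: queue=[H,E] q_used=1 → run H
t=30: queue=[E,H] q_used=0 → run E
t=31: queue=[H] q_used=0 → run H
t=32: queue=[H] q_used=1 → run H
t=33: (idle)
t=34: (idle)
t=35: (idle)

context switches = 18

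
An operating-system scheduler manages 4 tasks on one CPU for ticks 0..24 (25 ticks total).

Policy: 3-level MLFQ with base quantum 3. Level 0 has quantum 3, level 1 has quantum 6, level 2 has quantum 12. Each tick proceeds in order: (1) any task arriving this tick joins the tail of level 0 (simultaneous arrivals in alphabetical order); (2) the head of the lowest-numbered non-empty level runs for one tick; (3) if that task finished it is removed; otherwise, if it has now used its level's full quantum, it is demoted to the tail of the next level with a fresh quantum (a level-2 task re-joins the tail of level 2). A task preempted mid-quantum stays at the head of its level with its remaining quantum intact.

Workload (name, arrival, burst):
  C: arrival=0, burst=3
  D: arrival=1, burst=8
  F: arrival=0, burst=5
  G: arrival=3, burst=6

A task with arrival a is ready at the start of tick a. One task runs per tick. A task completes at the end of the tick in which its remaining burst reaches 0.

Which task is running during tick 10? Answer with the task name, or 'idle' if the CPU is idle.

running at tick 10 = G

t=0: L0/L1/L2 = CF/-/- → run C
t=1: L0/L1/L2 = CFD/-/- → run C
t=2: L0/L1/L2 = CFD/-/- → run C
t=3: L0/L1/L2 = FDG/-/- → run F
t=4: L0/L1/L2 = FDG/-/- → run F
t=5: L0/L1/L2 = FDG/-/- → run F
t=6: L0/L1/L2 = DG/F/- → run D
t=7: L0/L1/L2 = DG/F/- → run D
t=8: L0/L1/L2 = DG/F/- → run D
t=9: L0/L1/L2 = G/FD/- → run G
t=10: L0/L1/L2 = G/FD/- → run G
t=11: L0/L1/L2 = G/FD/- → run G
t=12: L0/L1/L2 = -/FDG/- → run F
t=13: L0/L1/L2 = -/FDG/- → run F
t=14: L0/L1/L2 = -/DG/- → run D
t=15: L0/L1/L2 = -/DG/- → run D
t=16: L0/L1/L2 = -/DG/- → run D
t=17: L0/L1/L2 = -/DG/- → run D
t=18: L0/L1/L2 = -/DG/- → run D
t=19: L0/L1/L2 = -/G/- → run G
t=20: L0/L1/L2 = -/G/- → run G
t=21: L0/L1/L2 = -/G/- → run G
t=22: (idle)
t=23: (idle)
t=24: (idle)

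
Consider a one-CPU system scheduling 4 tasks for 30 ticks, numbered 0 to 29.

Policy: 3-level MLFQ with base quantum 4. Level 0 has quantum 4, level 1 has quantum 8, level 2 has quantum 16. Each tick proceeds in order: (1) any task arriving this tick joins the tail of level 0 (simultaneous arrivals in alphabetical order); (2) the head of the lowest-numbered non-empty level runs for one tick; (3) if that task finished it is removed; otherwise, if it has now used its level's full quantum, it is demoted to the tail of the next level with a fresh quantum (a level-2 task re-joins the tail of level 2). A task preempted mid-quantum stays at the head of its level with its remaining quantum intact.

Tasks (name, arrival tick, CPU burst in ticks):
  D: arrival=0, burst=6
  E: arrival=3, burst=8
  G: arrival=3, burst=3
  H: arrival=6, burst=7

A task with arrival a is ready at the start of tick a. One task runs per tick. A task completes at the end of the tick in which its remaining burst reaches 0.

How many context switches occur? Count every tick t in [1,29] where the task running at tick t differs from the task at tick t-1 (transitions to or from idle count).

context switches = 7

t=0: L0/L1/L2 = D/-/- → run D
t=1: L0/L1/L2 = D/-/- → run D
t=2: L0/L1/L2 = D/-/- → run D
t=3: L0/L1/L2 = DEG/-/- → run D
t=4: L0/L1/L2 = EG/D/- → run E
t=5: L0/L1/L2 = EG/D/- → run E
t=6: L0/L1/L2 = EGH/D/- → run E
t=7: L0/L1/L2 = EGH/D/- → run E
t=8: L0/L1/L2 = GH/DE/- → run G
t=9: L0/L1/L2 = GH/DE/- → run G
t=10: L0/L1/L2 = GH/DE/- → run G
t=11: L0/L1/L2 = H/DE/- → run H
t=12: L0/L1/L2 = H/DE/- → run H
t=13: L0/L1/L2 = H/DE/- → run H
t=14: L0/L1/L2 = H/DE/- → run H
t=15: L0/L1/L2 = -/DEH/- → run D
t=16: L0/L1/L2 = -/DEH/- → run D
t=17: L0/L1/L2 = -/EH/- → run E
t=18: L0/L1/L2 = -/EH/- → run E
t=19: L0/L1/L2 = -/EH/- → run E
t=20: L0/L1/L2 = -/EH/- → run E
t=21: L0/L1/L2 = -/H/- → run H
t=22: L0/L1/L2 = -/H/- → run H
t=23: L0/L1/L2 = -/H/- → run H
t=24: (idle)
t=25: (idle)
t=26: (idle)
t=27: (idle)
t=28: (idle)
t=29: (idle)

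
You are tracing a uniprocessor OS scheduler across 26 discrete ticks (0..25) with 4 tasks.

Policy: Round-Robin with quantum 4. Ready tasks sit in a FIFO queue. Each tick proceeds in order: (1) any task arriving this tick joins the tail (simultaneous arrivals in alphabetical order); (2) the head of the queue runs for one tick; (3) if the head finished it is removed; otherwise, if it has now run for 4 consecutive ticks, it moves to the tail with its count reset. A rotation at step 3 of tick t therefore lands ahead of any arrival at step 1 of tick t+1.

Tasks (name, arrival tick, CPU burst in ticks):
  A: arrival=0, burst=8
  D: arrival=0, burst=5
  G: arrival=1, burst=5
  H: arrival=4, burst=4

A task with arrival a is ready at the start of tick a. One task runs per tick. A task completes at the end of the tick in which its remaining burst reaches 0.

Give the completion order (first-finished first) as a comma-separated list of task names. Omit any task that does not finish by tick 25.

t=0: queue=[A,D] q_used=0 → run A
t=1: queue=[A,D,G] q_used=1 → run A
t=2: queue=[A,D,G] q_used=2 → run A
t=3: queue=[A,D,G] q_used=3 → run A
t=4: queue=[D,G,A,H] q_used=0 → run D
t=5: queue=[D,G,A,H] q_used=1 → run D
t=6: queue=[D,G,A,H] q_used=2 → run D
t=7: queue=[D,G,A,H] q_used=3 → run D
t=8: queue=[G,A,H,D] q_used=0 → run G
t=9: queue=[G,A,H,D] q_used=1 → run G
t=10: queue=[G,A,H,D] q_used=2 → run G
t=11: queue=[G,A,H,D] q_used=3 → run G
t=12: queue=[A,H,D,G] q_used=0 → run A
t=13: queue=[A,H,D,G] q_used=1 → run A
t=14: queue=[A,H,D,G] q_used=2 → run A
t=15: queue=[A,H,D,G] q_used=3 → run A
t=16: queue=[H,D,G] q_used=0 → run H
t=17: queue=[H,D,G] q_used=1 → run H
t=18: queue=[H,D,G] q_used=2 → run H
t=19: queue=[H,D,G] q_used=3 → run H
t=20: queue=[D,G] q_used=0 → run D
t=21: queue=[G] q_used=0 → run G
t=22: (idle)
t=23: (idle)
t=24: (idle)
t=25: (idle)

completion order = A, H, D, G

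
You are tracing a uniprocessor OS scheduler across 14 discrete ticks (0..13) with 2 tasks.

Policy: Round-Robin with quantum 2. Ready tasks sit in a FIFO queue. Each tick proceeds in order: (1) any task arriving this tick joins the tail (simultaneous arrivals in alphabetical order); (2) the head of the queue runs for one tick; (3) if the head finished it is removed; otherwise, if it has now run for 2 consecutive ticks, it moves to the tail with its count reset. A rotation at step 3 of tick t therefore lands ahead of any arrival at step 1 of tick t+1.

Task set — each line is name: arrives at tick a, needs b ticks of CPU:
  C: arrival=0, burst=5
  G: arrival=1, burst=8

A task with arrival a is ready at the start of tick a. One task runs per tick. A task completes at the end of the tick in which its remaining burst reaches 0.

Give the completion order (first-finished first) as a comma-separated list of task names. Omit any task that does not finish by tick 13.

t=0: queue=[C] q_used=0 → run C
t=1: queue=[C,G] q_used=1 → run C
t=2: queue=[G,C] q_used=0 → run G
t=3: queue=[G,C] q_used=1 → run G
t=4: queue=[C,G] q_used=0 → run C
t=5: queue=[C,G] q_used=1 → run C
t=6: queue=[G,C] q_used=0 → run G
t=7: queue=[G,C] q_used=1 → run G
t=8: queue=[C,G] q_used=0 → run C
t=9: queue=[G] q_used=0 → run G
t=10: queue=[G] q_used=1 → run G
t=11: queue=[G] q_used=0 → run G
t=12: queue=[G] q_used=1 → run G
t=13: (idle)

completion order = C, G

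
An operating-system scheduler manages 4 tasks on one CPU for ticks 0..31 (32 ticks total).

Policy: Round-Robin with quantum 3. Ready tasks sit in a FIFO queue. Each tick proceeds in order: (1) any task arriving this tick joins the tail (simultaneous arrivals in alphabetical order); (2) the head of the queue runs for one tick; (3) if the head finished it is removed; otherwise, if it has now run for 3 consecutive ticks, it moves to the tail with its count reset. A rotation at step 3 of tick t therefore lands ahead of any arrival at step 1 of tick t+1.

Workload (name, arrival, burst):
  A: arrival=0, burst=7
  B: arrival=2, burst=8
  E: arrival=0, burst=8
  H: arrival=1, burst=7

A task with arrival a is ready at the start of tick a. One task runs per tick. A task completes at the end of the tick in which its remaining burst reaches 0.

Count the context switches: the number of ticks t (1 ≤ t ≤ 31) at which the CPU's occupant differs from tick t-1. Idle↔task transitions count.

t=0: queue=[A,E] q_used=0 → run A
t=1: queue=[A,E,H] q_used=1 → run A
t=2: queue=[A,E,H,B] q_used=2 → run A
t=3: queue=[E,H,B,A] q_used=0 → run E
t=4: queue=[E,H,B,A] q_used=1 → run E
t=5: queue=[E,H,B,A] q_used=2 → run E
t=6: queue=[H,B,A,E] q_used=0 → run H
t=7: queue=[H,B,A,E] q_used=1 → run H
t=8: queue=[H,B,A,E] q_used=2 → run H
t=9: queue=[B,A,E,H] q_used=0 → run B
t=10: queue=[B,A,E,H] q_used=1 → run B
t=11: queue=[B,A,E,H] q_used=2 → run B
t=12: queue=[A,E,H,B] q_used=0 → run A
t=13: queue=[A,E,H,B] q_used=1 → run A
t=14: queue=[A,E,H,B] q_used=2 → run A
t=15: queue=[E,H,B,A] q_used=0 → run E
t=16: queue=[E,H,B,A] q_used=1 → run E
t=17: queue=[E,H,B,A] q_used=2 → run E
t=18: queue=[H,B,A,E] q_used=0 → run H
t=19: queue=[H,B,A,E] q_used=1 → run H
t=20: queue=[H,B,A,E] q_used=2 → run H
t=21: queue=[B,A,E,H] q_used=0 → run B
t=22: queue=[B,A,E,H] q_used=1 → run B
t=23: queue=[B,A,E,H] q_used=2 → run B
t=24: queue=[A,E,H,B] q_used=0 → run A
t=25: queue=[E,H,B] q_used=0 → run E
t=26: queue=[E,H,B] q_used=1 → run E
t=27: queue=[H,B] q_used=0 → run H
t=28: queue=[B] q_used=0 → run B
t=29: queue=[B] q_used=1 → run B
t=30: (idle)
t=31: (idle)

context switches = 12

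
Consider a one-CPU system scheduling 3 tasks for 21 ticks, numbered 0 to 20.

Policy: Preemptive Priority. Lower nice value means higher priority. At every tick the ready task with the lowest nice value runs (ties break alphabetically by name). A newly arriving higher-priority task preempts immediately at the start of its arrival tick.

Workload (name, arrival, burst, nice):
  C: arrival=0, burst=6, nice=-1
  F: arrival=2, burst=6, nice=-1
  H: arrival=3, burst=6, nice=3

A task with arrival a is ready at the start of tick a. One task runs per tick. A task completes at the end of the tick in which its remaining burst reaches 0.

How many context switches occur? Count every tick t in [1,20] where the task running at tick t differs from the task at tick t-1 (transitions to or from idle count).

context switches = 3

t=0: ready={C} → run C
t=1: ready={C} → run C
t=2: ready={C,F} → run C
t=3: ready={C,F,H} → run C
t=4: ready={C,F,H} → run C
t=5: ready={C,F,H} → run C
t=6: ready={F,H} → run F
t=7: ready={F,H} → run F
t=8: ready={F,H} → run F
t=9: ready={F,H} → run F
t=10: ready={F,H} → run F
t=11: ready={F,H} → run F
t=12: ready={H} → run H
t=13: ready={H} → run H
t=14: ready={H} → run H
t=15: ready={H} → run H
t=16: ready={H} → run H
t=17: ready={H} → run H
t=18: (idle)
t=19: (idle)
t=20: (idle)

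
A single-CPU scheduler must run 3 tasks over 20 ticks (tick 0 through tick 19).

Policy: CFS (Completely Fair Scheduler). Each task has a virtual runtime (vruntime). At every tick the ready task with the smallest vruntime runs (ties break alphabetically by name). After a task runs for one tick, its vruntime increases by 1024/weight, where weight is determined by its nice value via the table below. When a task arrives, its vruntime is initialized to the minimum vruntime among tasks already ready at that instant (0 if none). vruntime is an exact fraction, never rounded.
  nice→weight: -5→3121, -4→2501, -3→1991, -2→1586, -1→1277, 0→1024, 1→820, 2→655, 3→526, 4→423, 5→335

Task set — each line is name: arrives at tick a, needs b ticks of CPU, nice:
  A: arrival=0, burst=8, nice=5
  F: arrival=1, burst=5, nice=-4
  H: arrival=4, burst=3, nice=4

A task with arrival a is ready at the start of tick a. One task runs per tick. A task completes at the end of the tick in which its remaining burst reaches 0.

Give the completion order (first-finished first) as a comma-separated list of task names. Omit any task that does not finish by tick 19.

t=0: vr[A=0] → run A
t=1: vr[A=1024/335 F=1024/335] → run A
t=2: vr[A=2048/335 F=1024/335] → run F
t=3: vr[A=2048/335 F=2904064/837835] → run F
t=4: vr[A=2048/335 F=3247104/837835 H=3247104/837835] → run F
t=5: vr[A=2048/335 F=3590144/837835 H=3247104/837835] → run H
t=6: vr[A=2048/335 F=3590144/837835 H=2231468032/354404205] → run F
t=7: vr[A=2048/335 F=3933184/837835 H=2231468032/354404205] → run F
t=8: vr[A=2048/335 H=2231468032/354404205] → run A
t=9: vr[A=3072/335 H=2231468032/354404205] → run H
t=10: vr[A=3072/335 H=3089411072/354404205] → run H
t=11: vr[A=3072/335] → run A
t=12: vr[A=4096/335] → run A
t=13: vr[A=1024/67] → run A
t=14: vr[A=6144/335] → run A
t=15: vr[A=7168/335] → run A
t=16: (idle)
t=17: (idle)
t=18: (idle)
t=19: (idle)

completion order = F, H, A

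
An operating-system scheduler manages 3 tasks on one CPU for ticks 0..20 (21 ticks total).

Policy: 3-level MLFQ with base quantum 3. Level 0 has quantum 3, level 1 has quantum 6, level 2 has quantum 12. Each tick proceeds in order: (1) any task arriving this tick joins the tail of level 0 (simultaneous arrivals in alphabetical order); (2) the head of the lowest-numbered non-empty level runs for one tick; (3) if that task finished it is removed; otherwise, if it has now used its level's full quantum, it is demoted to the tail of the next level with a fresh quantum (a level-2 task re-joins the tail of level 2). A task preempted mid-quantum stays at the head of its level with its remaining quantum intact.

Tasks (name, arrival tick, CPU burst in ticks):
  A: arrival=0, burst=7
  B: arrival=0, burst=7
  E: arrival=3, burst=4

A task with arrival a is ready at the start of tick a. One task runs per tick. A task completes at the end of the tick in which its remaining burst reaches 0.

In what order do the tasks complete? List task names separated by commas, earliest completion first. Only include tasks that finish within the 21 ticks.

completion order = A, B, E

t=0: L0/L1/L2 = AB/-/- → run A
t=1: L0/L1/L2 = AB/-/- → run A
t=2: L0/L1/L2 = AB/-/- → run A
t=3: L0/L1/L2 = BE/A/- → run B
t=4: L0/L1/L2 = BE/A/- → run B
t=5: L0/L1/L2 = BE/A/- → run B
t=6: L0/L1/L2 = E/AB/- → run E
t=7: L0/L1/L2 = E/AB/- → run E
t=8: L0/L1/L2 = E/AB/- → run E
t=9: L0/L1/L2 = -/ABE/- → run A
t=10: L0/L1/L2 = -/ABE/- → run A
t=11: L0/L1/L2 = -/ABE/- → run A
t=12: L0/L1/L2 = -/ABE/- → run A
t=13: L0/L1/L2 = -/BE/- → run B
t=14: L0/L1/L2 = -/BE/- → run B
t=15: L0/L1/L2 = -/BE/- → run B
t=16: L0/L1/L2 = -/BE/- → run B
t=17: L0/L1/L2 = -/E/- → run E
t=18: (idle)
t=19: (idle)
t=20: (idle)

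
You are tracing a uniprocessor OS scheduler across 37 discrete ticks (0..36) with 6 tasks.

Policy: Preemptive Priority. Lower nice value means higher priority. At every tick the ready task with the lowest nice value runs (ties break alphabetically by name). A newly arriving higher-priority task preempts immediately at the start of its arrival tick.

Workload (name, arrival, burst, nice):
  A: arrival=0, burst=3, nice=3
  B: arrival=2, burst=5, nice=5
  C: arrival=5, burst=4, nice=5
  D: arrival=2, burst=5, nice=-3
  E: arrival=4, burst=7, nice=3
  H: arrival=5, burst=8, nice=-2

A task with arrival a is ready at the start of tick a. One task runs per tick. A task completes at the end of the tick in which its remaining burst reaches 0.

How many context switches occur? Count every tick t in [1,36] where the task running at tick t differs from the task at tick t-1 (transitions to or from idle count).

t=0: ready={A} → run A
t=1: ready={A} → run A
t=2: ready={A,B,D} → run D
t=3: ready={A,B,D} → run D
t=4: ready={A,B,D,E} → run D
t=5: ready={A,B,C,D,E,H} → run D
t=6: ready={A,B,C,D,E,H} → run D
t=7: ready={A,B,C,E,H} → run H
t=8: ready={A,B,C,E,H} → run H
t=9: ready={A,B,C,E,H} → run H
t=10: ready={A,B,C,E,H} → run H
t=11: ready={A,B,C,E,H} → run H
t=12: ready={A,B,C,E,H} → run H
t=13: ready={A,B,C,E,H} → run H
t=14: ready={A,B,C,E,H} → run H
t=15: ready={A,B,C,E} → run A
t=16: ready={B,C,E} → run E
t=17: ready={B,C,E} → run E
t=18: ready={B,C,E} → run E
t=19: ready={B,C,E} → run E
t=20: ready={B,C,E} → run E
t=21: ready={B,C,E} → run E
t=22: ready={B,C,E} → run E
t=23: ready={B,C} → run B
t=24: ready={B,C} → run B
t=25: ready={B,C} → run B
t=26: ready={B,C} → run B
t=27: ready={B,C} → run B
t=28: ready={C} → run C
t=29: ready={C} → run C
t=30: ready={C} → run C
t=31: ready={C} → run C
t=32: (idle)
t=33: (idle)
t=34: (idle)
t=35: (idle)
t=36: (idle)

context switches = 7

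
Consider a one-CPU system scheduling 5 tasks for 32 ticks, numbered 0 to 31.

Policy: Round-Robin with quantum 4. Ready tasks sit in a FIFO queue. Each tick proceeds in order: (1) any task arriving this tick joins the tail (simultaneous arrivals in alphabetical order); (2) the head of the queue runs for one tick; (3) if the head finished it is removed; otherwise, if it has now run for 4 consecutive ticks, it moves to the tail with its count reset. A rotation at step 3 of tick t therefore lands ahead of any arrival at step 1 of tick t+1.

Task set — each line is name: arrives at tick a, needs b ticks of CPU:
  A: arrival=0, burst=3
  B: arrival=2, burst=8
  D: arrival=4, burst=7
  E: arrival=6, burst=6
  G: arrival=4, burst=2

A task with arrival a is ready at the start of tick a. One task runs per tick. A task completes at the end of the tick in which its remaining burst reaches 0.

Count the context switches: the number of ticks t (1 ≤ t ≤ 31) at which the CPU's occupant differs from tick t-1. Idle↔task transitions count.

context switches = 8

t=0: queue=[A] q_used=0 → run A
t=1: queue=[A] q_used=1 → run A
t=2: queue=[A,B] q_used=2 → run A
t=3: queue=[B] q_used=0 → run B
t=4: queue=[B,D,G] q_used=1 → run B
t=5: queue=[B,D,G] q_used=2 → run B
t=6: queue=[B,D,G,E] q_used=3 → run B
t=7: queue=[D,G,E,B] q_used=0 → run D
t=8: queue=[D,G,E,B] q_used=1 → run D
t=9: queue=[D,G,E,B] q_used=2 → run D
t=10: queue=[D,G,E,B] q_used=3 → run D
t=11: queue=[G,E,B,D] q_used=0 → run G
t=12: queue=[G,E,B,D] q_used=1 → run G
t=13: queue=[E,B,D] q_used=0 → run E
t=14: queue=[E,B,D] q_used=1 → run E
t=15: queue=[E,B,D] q_used=2 → run E
t=16: queue=[E,B,D] q_used=3 → run E
t=17: queue=[B,D,E] q_used=0 → run B
t=18: queue=[B,D,E] q_used=1 → run B
t=19: queue=[B,D,E] q_used=2 → run B
t=20: queue=[B,D,E] q_used=3 → run B
t=21: queue=[D,E] q_used=0 → run D
t=22: queue=[D,E] q_used=1 → run D
t=23: queue=[D,E] q_used=2 → run D
t=24: queue=[E] q_used=0 → run E
t=25: queue=[E] q_used=1 → run E
t=26: (idle)
t=27: (idle)
t=28: (idle)
t=29: (idle)
t=30: (idle)
t=31: (idle)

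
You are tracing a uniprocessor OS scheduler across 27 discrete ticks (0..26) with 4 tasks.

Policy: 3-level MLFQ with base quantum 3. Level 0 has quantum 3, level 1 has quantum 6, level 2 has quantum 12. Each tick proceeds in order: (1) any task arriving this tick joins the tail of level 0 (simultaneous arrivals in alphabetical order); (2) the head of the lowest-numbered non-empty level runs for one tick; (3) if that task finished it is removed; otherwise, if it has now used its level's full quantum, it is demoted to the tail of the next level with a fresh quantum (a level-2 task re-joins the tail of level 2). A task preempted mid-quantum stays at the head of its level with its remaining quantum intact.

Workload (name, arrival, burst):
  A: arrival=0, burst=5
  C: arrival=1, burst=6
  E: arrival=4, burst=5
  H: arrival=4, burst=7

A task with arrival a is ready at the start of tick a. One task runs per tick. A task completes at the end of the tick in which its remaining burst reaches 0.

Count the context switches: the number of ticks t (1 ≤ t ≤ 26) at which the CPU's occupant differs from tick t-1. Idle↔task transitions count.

context switches = 8

t=0: L0/L1/L2 = A/-/- → run A
t=1: L0/L1/L2 = AC/-/- → run A
t=2: L0/L1/L2 = AC/-/- → run A
t=3: L0/L1/L2 = C/A/- → run C
t=4: L0/L1/L2 = CEH/A/- → run C
t=5: L0/L1/L2 = CEH/A/- → run C
t=6: L0/L1/L2 = EH/AC/- → run E
t=7: L0/L1/L2 = EH/AC/- → run E
t=8: L0/L1/L2 = EH/AC/- → run E
t=9: L0/L1/L2 = H/ACE/- → run H
t=10: L0/L1/L2 = H/ACE/- → run H
t=11: L0/L1/L2 = H/ACE/- → run H
t=12: L0/L1/L2 = -/ACEH/- → run A
t=13: L0/L1/L2 = -/ACEH/- → run A
t=14: L0/L1/L2 = -/CEH/- → run C
t=15: L0/L1/L2 = -/CEH/- → run C
t=16: L0/L1/L2 = -/CEH/- → run C
t=17: L0/L1/L2 = -/EH/- → run E
t=18: L0/L1/L2 = -/EH/- → run E
t=19: L0/L1/L2 = -/H/- → run H
t=20: L0/L1/L2 = -/H/- → run H
t=21: L0/L1/L2 = -/H/- → run H
t=22: L0/L1/L2 = -/H/- → run H
t=23: (idle)
t=24: (idle)
t=25: (idle)
t=26: (idle)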